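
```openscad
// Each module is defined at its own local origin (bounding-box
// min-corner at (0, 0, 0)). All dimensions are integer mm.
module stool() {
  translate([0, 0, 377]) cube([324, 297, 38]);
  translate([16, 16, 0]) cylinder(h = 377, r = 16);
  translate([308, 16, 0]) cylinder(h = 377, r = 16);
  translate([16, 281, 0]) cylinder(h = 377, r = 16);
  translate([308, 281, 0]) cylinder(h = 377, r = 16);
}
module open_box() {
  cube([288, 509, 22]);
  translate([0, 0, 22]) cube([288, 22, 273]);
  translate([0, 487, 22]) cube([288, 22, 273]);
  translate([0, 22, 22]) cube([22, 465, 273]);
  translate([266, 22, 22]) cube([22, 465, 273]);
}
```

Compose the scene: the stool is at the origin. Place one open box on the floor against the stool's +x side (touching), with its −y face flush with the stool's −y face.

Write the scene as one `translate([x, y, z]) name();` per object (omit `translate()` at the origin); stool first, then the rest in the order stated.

stool();
translate([324, 0, 0]) open_box();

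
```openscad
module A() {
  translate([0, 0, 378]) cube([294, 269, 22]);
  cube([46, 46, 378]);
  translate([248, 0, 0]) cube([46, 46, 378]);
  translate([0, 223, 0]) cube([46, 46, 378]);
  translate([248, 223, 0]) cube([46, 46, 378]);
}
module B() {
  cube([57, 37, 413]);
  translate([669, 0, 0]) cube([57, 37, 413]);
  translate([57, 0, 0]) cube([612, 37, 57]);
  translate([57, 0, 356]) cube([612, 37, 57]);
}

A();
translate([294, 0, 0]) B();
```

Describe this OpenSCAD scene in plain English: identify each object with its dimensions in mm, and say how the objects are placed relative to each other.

A is a four-legged stool. The seat is a 294×269×22 mm slab whose top surface is at z = 400 mm; four square legs, each 46×46 mm in cross-section, run from the floor (z = 0) to the underside of the seat, each flush with a corner of the seat.

B is a rectangular picture frame lying in the x–z plane (depth along y). The opening is 612 mm wide (x) by 299 mm tall (z), surrounded by a border 57 mm wide on all four sides. The frame is 37 mm deep and is made of two full-height vertical stiles with two horizontal rails fitted between them.

The picture frame is against the stool's +x side, with their −y faces flush.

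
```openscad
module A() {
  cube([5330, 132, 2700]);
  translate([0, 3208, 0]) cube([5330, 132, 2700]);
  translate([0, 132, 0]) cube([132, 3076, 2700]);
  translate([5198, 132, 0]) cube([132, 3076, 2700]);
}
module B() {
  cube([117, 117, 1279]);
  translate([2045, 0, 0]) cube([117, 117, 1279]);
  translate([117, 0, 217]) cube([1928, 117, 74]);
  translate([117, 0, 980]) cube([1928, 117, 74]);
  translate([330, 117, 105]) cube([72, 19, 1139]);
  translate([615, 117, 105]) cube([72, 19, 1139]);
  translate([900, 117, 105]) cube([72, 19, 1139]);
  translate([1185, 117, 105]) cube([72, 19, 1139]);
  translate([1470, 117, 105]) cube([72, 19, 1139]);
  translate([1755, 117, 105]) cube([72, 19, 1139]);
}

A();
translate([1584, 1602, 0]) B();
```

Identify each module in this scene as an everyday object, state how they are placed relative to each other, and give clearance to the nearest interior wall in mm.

A is a house frame. B is a fence section. The fence section sits inside the house frame, centred. The clearance to the nearest interior wall is 1452 mm.

Clearances: x = 1452, y = 1470; minimum 1452 mm.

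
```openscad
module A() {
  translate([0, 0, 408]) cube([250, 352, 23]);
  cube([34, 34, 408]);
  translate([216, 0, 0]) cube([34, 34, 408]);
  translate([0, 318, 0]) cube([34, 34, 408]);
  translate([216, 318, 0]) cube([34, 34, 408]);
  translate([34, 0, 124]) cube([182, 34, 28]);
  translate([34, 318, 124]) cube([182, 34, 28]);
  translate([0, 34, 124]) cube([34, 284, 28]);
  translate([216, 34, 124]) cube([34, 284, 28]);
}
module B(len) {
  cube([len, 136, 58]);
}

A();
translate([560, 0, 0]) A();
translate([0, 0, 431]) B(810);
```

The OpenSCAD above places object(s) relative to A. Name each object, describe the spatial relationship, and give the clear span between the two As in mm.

A is a stool. B is a beam. A beam spans the tops of two stools. The clear span between the two stools is 310 mm.

Second stool starts at x = 560; first ends at x = 250; clear span = 560 − 250 = 310 mm.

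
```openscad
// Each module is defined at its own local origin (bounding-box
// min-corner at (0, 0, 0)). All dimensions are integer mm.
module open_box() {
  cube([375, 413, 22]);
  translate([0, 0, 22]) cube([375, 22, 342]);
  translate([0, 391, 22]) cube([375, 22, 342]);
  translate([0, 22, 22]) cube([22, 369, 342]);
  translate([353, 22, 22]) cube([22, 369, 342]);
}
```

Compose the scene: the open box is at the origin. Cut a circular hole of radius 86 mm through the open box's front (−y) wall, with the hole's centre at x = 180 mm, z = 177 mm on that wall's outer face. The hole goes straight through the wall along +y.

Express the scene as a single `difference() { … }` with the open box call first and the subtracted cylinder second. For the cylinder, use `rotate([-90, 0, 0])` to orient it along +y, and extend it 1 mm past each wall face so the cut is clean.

difference() {
  open_box();
  translate([180, -1, 177]) rotate([-90, 0, 0]) cylinder(h = 24, r = 86);
}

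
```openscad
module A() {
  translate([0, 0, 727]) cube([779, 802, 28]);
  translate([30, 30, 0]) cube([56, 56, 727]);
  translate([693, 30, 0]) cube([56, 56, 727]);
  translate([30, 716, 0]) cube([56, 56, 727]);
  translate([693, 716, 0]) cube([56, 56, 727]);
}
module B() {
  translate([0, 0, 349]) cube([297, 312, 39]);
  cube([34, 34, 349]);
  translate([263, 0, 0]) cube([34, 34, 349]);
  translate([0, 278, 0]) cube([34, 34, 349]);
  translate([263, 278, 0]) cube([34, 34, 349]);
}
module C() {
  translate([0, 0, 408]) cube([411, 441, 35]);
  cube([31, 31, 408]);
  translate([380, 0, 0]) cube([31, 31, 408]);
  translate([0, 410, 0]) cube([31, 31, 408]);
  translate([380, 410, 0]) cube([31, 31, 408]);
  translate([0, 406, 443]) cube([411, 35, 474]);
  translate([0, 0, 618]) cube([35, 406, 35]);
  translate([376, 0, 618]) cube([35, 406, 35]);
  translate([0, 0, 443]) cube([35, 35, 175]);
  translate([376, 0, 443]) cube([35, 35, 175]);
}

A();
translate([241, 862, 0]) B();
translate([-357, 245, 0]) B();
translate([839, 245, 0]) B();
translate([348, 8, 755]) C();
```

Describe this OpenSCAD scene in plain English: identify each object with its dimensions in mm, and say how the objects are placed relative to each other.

A is a table with a 779×802 mm rectangular top, 28 mm thick, top surface at z = 755 mm, supported by four 56×56 mm square legs, each inset 30 mm from the nearest pair of top edges, running from the floor.

B is a simple wooden stool: a rectangular seat 297 mm (x) by 312 mm (y), 39 mm thick, top face at z = 388 mm, on four square legs, each 34×34 mm in cross-section. The legs rest on z = 0, each flush with a corner of the seat.

C is a chair: 411×441 mm seat, 35 mm thick, top at z = 443 mm, on four 31 mm square corner legs flush with the seat edges. A 35 mm thick backrest slab spans the full seat width, extending 474 mm above the seat top, its back face flush with the seat's +y edge. Two armrests of 35×35 mm section run along each side from the seat's front edge to the front of the backrest, top faces 210 mm above the seat top and outer faces flush with the seat's x-edges; a 35×35 mm post under the front of each armrest stands on the seat at the front corner.

Three stools sit around the table at the +y, −x, +x sides. The chair is on top of the table.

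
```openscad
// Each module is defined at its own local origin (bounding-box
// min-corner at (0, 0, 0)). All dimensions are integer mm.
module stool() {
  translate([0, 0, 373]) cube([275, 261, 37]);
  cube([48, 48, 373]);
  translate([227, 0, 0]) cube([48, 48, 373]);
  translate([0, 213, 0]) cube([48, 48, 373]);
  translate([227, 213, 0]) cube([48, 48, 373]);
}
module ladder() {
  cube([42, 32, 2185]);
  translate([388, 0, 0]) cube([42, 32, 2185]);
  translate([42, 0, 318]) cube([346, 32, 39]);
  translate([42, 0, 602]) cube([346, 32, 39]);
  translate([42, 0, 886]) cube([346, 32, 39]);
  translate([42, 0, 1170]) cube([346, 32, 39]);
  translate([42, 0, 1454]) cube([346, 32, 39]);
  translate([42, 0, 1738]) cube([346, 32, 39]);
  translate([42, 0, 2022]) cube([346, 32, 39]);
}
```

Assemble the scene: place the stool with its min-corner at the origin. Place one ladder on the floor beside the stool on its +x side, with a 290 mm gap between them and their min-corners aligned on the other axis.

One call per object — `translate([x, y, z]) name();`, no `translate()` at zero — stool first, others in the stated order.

stool();
translate([565, 0, 0]) ladder();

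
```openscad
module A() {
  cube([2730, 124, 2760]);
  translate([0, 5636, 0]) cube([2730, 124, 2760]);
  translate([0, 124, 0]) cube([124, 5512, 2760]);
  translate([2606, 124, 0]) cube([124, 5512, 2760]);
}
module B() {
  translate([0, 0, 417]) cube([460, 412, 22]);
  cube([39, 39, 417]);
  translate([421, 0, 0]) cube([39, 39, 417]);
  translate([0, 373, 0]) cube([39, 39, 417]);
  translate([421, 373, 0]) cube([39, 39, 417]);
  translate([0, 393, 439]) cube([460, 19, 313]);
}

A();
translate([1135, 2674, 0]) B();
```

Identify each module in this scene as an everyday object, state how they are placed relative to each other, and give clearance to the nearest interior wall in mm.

A is a house frame. B is a chair. The chair sits inside the house frame, centred. The clearance to the nearest interior wall is 1011 mm.

Clearances: x = 1011, y = 2550; minimum 1011 mm.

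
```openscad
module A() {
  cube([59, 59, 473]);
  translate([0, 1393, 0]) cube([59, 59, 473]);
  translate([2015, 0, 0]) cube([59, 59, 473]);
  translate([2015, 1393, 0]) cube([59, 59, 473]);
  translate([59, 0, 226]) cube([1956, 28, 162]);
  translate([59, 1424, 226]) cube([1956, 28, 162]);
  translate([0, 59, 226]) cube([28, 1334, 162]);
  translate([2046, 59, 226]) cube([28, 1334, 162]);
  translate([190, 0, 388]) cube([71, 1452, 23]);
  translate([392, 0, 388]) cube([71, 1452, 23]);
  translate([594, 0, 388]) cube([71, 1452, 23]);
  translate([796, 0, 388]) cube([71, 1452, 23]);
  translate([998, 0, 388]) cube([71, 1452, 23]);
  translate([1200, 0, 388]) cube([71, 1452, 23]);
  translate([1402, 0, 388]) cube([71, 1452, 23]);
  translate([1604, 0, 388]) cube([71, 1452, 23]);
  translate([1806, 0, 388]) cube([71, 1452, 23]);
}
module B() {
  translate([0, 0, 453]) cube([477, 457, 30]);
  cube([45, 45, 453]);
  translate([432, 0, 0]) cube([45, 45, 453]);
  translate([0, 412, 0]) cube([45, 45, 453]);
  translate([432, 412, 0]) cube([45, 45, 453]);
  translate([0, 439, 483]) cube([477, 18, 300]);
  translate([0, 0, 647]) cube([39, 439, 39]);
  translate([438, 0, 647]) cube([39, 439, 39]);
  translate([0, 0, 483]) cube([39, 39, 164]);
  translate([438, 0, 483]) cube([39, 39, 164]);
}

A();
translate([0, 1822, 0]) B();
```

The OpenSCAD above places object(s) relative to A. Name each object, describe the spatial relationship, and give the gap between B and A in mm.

The chair's nearest face is 370 mm from the bed frame's +y face.

A is a bed frame. B is a chair. The chair is on the floor beside the bed frame on its +y side. The gap between the chair and the bed frame is 370 mm.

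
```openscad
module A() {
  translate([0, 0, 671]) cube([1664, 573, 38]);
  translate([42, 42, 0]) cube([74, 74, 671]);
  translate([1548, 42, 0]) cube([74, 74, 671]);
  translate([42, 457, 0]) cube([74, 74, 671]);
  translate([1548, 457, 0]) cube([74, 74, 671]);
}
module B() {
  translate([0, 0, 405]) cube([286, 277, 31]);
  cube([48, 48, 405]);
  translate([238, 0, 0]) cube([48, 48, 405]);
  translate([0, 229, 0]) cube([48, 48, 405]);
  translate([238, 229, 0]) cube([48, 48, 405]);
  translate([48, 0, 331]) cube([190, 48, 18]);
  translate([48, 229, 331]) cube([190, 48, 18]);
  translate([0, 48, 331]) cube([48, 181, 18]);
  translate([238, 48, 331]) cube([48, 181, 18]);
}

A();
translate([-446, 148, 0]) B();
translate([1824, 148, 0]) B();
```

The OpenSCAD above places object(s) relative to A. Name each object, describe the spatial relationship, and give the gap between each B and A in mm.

Each stool's nearest face is 160 mm from the table's bounding box.

A is a table. B is a stool. Two stools sit around the table at the −x, +x sides. The gap between each stool and the table is 160 mm.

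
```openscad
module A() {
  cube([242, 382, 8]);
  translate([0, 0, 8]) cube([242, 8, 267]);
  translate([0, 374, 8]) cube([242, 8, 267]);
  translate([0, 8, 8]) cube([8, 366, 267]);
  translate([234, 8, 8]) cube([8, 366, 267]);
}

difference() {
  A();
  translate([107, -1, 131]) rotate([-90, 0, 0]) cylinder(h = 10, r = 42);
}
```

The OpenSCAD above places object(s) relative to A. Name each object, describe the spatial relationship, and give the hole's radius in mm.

The subtracted cylinder has r = 42 mm.

A is an open box. The open box has a circular hole through its front wall. The hole's radius is 42 mm.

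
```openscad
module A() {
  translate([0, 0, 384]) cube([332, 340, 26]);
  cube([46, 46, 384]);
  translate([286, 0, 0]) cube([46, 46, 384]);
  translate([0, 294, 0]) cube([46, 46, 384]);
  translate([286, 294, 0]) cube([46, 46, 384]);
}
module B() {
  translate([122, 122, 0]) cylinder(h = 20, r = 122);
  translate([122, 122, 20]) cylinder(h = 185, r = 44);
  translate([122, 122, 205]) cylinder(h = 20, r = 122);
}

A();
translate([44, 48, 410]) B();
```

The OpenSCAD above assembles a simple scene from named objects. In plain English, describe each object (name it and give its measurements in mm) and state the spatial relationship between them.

A is a simple wooden stool: a rectangular seat 332 mm (x) by 340 mm (y), 26 mm thick, top face at z = 410 mm, on four square legs, each 46×46 mm in cross-section. The legs rest on z = 0, each flush with a corner of the seat.

B is a spool: two coaxial disc flanges of radius 122 mm and thickness 20 mm, joined by a core cylinder of radius 44 mm and height 185 mm. The lower flange rests on z = 0 and the three cylinders share a vertical axis.

The spool is on top of the stool, centred.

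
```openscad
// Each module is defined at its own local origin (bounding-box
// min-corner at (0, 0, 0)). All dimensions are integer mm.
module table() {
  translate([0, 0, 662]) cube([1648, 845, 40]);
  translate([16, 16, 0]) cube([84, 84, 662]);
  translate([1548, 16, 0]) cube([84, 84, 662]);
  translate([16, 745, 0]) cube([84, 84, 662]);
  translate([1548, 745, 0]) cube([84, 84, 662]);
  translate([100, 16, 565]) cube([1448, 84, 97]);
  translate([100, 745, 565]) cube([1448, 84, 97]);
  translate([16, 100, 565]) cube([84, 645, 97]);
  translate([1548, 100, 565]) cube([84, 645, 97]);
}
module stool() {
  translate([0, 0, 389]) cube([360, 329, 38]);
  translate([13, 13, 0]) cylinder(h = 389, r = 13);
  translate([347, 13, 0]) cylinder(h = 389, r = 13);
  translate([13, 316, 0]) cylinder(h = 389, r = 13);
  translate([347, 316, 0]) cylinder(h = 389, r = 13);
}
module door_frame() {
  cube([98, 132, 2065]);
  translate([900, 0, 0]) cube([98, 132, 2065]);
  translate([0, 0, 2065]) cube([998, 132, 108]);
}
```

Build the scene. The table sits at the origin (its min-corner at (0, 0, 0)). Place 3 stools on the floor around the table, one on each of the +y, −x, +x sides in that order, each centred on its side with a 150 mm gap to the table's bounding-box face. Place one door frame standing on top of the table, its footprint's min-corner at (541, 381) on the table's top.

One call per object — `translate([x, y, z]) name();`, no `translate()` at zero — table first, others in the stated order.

table();
translate([644, 995, 0]) stool();
translate([-510, 258, 0]) stool();
translate([1798, 258, 0]) stool();
translate([541, 381, 702]) door_frame();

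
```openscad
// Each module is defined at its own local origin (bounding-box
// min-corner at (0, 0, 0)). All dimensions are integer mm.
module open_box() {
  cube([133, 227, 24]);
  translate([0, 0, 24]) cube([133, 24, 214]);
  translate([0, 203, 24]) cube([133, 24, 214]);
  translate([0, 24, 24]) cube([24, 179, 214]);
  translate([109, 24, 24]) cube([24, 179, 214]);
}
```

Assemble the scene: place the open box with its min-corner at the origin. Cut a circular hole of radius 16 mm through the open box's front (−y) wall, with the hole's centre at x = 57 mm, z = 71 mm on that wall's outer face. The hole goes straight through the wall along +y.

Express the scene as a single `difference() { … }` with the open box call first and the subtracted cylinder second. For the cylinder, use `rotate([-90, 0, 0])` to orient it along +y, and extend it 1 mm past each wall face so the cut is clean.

difference() {
  open_box();
  translate([57, -1, 71]) rotate([-90, 0, 0]) cylinder(h = 26, r = 16);
}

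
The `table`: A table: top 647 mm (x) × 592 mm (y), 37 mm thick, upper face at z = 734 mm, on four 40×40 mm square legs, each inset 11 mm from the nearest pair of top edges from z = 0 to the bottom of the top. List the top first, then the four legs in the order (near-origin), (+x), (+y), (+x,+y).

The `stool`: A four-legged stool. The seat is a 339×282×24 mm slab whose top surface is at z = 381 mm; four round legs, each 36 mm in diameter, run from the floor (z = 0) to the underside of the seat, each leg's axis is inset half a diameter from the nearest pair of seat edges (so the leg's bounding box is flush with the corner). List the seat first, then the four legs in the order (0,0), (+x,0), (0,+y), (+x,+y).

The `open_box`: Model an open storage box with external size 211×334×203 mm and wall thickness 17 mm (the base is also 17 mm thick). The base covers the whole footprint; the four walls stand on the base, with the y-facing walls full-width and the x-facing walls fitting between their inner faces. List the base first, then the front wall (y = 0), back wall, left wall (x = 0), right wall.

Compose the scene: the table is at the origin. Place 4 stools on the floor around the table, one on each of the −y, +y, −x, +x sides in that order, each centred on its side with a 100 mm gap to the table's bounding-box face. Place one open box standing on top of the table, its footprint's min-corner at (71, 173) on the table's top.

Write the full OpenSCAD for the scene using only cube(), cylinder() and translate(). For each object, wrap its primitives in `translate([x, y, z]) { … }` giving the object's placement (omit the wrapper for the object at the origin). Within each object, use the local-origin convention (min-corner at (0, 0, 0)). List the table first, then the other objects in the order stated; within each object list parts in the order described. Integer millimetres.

translate([0, 0, 697]) cube([647, 592, 37]);
translate([11, 11, 0]) cube([40, 40, 697]);
translate([596, 11, 0]) cube([40, 40, 697]);
translate([11, 541, 0]) cube([40, 40, 697]);
translate([596, 541, 0]) cube([40, 40, 697]);
translate([154, -382, 0]) {
  translate([0, 0, 357]) cube([339, 282, 24]);
  translate([18, 18, 0]) cylinder(h = 357, r = 18);
  translate([321, 18, 0]) cylinder(h = 357, r = 18);
  translate([18, 264, 0]) cylinder(h = 357, r = 18);
  translate([321, 264, 0]) cylinder(h = 357, r = 18);
}
translate([154, 692, 0]) {
  translate([0, 0, 357]) cube([339, 282, 24]);
  translate([18, 18, 0]) cylinder(h = 357, r = 18);
  translate([321, 18, 0]) cylinder(h = 357, r = 18);
  translate([18, 264, 0]) cylinder(h = 357, r = 18);
  translate([321, 264, 0]) cylinder(h = 357, r = 18);
}
translate([-439, 155, 0]) {
  translate([0, 0, 357]) cube([339, 282, 24]);
  translate([18, 18, 0]) cylinder(h = 357, r = 18);
  translate([321, 18, 0]) cylinder(h = 357, r = 18);
  translate([18, 264, 0]) cylinder(h = 357, r = 18);
  translate([321, 264, 0]) cylinder(h = 357, r = 18);
}
translate([747, 155, 0]) {
  translate([0, 0, 357]) cube([339, 282, 24]);
  translate([18, 18, 0]) cylinder(h = 357, r = 18);
  translate([321, 18, 0]) cylinder(h = 357, r = 18);
  translate([18, 264, 0]) cylinder(h = 357, r = 18);
  translate([321, 264, 0]) cylinder(h = 357, r = 18);
}
translate([71, 173, 734]) {
  cube([211, 334, 17]);
  translate([0, 0, 17]) cube([211, 17, 186]);
  translate([0, 317, 17]) cube([211, 17, 186]);
  translate([0, 17, 17]) cube([17, 300, 186]);
  translate([194, 17, 17]) cube([17, 300, 186]);
}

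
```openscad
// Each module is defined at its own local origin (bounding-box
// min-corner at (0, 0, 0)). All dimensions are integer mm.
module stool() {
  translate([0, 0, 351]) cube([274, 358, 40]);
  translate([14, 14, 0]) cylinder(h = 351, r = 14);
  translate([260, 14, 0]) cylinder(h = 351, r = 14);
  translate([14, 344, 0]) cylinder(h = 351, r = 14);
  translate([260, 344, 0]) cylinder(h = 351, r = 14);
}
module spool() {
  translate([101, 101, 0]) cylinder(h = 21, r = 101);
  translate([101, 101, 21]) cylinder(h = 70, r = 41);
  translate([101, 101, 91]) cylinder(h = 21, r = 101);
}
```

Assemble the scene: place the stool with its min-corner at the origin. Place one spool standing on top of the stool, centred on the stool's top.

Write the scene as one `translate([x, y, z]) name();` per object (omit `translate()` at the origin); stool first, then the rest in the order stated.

stool();
translate([36, 78, 391]) spool();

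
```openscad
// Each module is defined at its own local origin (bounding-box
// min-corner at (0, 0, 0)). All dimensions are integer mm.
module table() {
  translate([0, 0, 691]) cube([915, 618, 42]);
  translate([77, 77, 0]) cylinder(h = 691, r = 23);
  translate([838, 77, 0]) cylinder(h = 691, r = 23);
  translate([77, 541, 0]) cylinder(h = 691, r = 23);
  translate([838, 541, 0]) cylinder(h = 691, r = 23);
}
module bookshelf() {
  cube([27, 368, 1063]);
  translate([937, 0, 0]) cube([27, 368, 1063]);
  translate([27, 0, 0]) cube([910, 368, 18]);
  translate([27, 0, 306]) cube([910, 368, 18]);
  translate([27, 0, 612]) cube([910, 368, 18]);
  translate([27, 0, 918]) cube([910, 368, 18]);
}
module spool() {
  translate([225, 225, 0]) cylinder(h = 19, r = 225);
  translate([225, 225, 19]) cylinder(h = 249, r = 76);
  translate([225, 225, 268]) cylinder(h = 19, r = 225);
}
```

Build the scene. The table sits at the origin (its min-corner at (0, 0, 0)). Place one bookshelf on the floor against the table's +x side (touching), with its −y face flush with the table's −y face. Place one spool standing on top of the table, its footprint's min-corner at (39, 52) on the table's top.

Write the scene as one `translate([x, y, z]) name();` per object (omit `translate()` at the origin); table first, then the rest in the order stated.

table();
translate([915, 0, 0]) bookshelf();
translate([39, 52, 733]) spool();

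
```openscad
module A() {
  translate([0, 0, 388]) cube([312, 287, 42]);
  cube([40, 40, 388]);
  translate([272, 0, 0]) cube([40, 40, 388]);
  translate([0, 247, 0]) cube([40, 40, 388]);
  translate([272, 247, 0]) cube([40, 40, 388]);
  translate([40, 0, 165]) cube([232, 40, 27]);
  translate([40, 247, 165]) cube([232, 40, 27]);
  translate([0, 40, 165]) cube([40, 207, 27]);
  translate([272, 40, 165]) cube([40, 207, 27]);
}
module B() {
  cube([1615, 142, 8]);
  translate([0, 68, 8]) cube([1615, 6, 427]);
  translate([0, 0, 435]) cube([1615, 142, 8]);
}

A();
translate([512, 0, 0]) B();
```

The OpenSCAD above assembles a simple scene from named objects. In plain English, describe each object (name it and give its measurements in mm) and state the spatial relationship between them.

A is a four-legged stool. The seat is a 312×287×42 mm slab whose top surface is at z = 430 mm; four square legs, each 40×40 mm in cross-section, run from the floor (z = 0) to the underside of the seat, each flush with a corner of the seat. Four stretchers, 40 mm wide and 27 mm tall, connect adjacent legs with their undersides at z = 165 mm, each running between the inner faces of the legs it joins and aligned with the legs' outer faces on the other axis.

B is an I-beam lying along x, 1615 mm long. Overall section height 443 mm. Two flanges 142 mm wide (y) and 8 mm thick, one on the floor and one at the top; a web 6 mm thick runs between them, centred on the flange width.

The I-beam is on the floor beside the stool on its +x side.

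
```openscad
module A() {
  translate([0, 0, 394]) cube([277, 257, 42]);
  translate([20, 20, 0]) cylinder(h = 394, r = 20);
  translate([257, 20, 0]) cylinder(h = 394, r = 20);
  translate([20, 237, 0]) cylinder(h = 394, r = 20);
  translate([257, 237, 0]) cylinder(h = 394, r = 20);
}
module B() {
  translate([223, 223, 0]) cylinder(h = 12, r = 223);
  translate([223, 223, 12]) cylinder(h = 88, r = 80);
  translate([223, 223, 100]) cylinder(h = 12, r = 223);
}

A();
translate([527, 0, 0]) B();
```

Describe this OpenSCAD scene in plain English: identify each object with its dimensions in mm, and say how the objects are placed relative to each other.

A is a four-legged stool. The seat is 277×257 mm, 42 mm thick, top at z = 436 mm. It stands on four round legs, each 40 mm in diameter, from z = 0 to the seat underside, each leg's axis is inset half a diameter from the nearest pair of seat edges (so the leg's bounding box is flush with the corner).

B is a spool: two coaxial disc flanges of radius 223 mm and thickness 12 mm, joined by a core cylinder of radius 80 mm and height 88 mm. The lower flange rests on z = 0 and the three cylinders share a vertical axis.

The spool is on the floor beside the stool on its +x side.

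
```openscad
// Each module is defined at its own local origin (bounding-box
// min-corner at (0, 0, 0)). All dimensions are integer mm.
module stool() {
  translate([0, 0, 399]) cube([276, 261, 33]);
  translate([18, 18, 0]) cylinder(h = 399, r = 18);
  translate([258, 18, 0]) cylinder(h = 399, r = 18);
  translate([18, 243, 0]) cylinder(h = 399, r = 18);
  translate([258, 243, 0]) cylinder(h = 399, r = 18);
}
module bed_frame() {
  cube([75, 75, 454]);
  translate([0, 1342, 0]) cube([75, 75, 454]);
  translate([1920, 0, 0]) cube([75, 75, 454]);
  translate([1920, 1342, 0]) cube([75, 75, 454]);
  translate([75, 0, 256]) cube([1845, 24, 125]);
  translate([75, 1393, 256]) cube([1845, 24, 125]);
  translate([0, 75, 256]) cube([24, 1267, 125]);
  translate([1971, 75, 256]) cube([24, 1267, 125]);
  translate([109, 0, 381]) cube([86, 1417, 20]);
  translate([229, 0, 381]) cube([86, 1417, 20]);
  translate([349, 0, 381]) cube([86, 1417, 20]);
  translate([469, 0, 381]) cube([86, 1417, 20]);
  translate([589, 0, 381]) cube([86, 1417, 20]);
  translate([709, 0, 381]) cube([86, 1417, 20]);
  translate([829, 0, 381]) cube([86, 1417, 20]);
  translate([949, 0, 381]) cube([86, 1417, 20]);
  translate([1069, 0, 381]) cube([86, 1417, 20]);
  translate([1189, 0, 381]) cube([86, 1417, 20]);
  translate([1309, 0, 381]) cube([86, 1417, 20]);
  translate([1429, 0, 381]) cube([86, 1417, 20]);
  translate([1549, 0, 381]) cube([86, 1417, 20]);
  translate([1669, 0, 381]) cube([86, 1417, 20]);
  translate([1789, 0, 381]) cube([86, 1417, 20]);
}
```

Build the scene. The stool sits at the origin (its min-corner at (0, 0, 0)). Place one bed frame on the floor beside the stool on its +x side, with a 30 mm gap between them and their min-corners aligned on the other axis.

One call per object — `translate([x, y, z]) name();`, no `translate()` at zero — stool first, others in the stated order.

stool();
translate([306, 0, 0]) bed_frame();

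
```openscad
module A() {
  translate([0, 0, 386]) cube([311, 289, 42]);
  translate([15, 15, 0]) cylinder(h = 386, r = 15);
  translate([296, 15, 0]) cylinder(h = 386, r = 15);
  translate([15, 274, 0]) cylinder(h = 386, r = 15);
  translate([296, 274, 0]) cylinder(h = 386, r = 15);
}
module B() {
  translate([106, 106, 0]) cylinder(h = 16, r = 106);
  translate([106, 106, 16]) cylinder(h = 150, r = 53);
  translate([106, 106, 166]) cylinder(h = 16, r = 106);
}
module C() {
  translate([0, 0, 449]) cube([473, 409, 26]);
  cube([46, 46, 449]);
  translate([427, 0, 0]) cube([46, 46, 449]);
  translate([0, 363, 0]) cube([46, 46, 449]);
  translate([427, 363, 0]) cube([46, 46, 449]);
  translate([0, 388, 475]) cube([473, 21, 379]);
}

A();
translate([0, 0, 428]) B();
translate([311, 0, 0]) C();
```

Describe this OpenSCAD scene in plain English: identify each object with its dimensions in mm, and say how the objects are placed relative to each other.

A is a four-legged stool. The seat is 311×289 mm, 42 mm thick, top at z = 428 mm. It stands on four round legs, each 30 mm in diameter, from z = 0 to the seat underside, each leg's axis is inset half a diameter from the nearest pair of seat edges (so the leg's bounding box is flush with the corner).

B is a spool: two coaxial disc flanges of radius 106 mm and thickness 16 mm, joined by a core cylinder of radius 53 mm and height 150 mm. The lower flange rests on z = 0 and the three cylinders share a vertical axis.

C is a chair. The seat is a 473×409×26 mm slab with its top at z = 475 mm, on four 46×46 mm corner legs (flush with the seat edges, standing on z = 0). A flat backrest 21 mm thick, 379 mm tall, spans the full seat width and rises from the seat top along its +y edge, rear face flush with the rear of the seat.

The spool is on top of the stool. The chair is against the stool's +x side, with their −y faces flush.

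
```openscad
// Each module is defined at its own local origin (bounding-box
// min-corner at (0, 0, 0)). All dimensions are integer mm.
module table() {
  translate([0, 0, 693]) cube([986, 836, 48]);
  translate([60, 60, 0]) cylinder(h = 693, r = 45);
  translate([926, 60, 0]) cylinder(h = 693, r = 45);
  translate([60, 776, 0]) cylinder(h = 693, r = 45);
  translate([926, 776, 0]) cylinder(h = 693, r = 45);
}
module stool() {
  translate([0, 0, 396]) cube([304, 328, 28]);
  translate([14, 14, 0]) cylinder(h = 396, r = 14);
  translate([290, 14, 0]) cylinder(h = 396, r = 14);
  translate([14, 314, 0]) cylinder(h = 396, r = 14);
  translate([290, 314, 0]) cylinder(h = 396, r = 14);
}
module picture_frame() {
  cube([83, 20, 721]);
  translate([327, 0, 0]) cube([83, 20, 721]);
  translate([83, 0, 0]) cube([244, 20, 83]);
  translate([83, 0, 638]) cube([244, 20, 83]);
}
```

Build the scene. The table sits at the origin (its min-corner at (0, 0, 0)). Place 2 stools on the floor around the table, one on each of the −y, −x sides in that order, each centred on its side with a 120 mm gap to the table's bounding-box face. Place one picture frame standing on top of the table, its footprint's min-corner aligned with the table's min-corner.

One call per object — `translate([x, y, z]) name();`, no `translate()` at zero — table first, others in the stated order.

table();
translate([341, -448, 0]) stool();
translate([-424, 254, 0]) stool();
translate([0, 0, 741]) picture_frame();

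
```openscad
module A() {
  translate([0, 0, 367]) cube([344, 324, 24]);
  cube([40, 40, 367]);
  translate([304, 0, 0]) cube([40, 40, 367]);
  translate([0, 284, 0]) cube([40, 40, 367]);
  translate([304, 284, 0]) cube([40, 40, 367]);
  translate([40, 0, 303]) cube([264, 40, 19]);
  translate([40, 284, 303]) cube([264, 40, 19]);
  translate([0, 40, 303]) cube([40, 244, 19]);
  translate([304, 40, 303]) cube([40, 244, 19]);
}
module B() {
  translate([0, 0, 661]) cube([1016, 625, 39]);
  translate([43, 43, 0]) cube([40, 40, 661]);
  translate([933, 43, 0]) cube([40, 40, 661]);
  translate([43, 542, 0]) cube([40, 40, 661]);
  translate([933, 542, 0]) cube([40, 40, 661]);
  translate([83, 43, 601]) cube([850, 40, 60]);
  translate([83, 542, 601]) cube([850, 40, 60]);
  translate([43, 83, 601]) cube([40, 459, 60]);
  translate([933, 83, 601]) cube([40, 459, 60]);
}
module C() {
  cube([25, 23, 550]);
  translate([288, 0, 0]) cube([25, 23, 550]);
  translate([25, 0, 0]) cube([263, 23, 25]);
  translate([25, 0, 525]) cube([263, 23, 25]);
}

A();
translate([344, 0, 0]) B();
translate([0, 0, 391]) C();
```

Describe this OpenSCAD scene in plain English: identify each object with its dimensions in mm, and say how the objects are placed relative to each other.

A is a simple wooden stool: a rectangular seat 344 mm (x) by 324 mm (y), 24 mm thick, top face at z = 391 mm, on four square legs, each 40×40 mm in cross-section. The legs rest on z = 0, each flush with a corner of the seat. Four stretchers, 40 mm wide and 19 mm tall, connect adjacent legs with their undersides at z = 303 mm, each running between the inner faces of the legs it joins and aligned with the legs' outer faces on the other axis.

B is a rectangular dining table. The top is 1016×625×39 mm with its upper surface at z = 700 mm. It stands on four 40×40 mm square legs, each inset 43 mm from the nearest pair of top edges, running from the floor to the underside of the top. Four apron rails, 40 mm thick and 60 mm tall, run between adjacent legs with their top edges flush with the underside of the top and their outer faces flush with the legs' outer faces.

C is a rectangular picture frame lying in the x–z plane (depth along y). The opening is 263 mm wide (x) by 500 mm tall (z), surrounded by a border 25 mm wide on all four sides. The frame is 23 mm deep and is made of two full-height vertical stiles with two horizontal rails fitted between them.

The table is against the stool's +x side, with their −y faces flush. The picture frame is on top of the stool.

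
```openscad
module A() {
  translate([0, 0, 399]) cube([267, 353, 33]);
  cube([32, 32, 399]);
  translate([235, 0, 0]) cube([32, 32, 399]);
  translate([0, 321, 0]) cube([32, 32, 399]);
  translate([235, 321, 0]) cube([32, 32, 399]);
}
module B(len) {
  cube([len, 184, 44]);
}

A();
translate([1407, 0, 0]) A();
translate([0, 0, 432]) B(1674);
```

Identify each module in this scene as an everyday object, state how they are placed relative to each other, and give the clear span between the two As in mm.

A is a stool. B is a beam. A beam spans the tops of two stools. The clear span between the two stools is 1140 mm.

Second stool starts at x = 1407; first ends at x = 267; clear span = 1407 − 267 = 1140 mm.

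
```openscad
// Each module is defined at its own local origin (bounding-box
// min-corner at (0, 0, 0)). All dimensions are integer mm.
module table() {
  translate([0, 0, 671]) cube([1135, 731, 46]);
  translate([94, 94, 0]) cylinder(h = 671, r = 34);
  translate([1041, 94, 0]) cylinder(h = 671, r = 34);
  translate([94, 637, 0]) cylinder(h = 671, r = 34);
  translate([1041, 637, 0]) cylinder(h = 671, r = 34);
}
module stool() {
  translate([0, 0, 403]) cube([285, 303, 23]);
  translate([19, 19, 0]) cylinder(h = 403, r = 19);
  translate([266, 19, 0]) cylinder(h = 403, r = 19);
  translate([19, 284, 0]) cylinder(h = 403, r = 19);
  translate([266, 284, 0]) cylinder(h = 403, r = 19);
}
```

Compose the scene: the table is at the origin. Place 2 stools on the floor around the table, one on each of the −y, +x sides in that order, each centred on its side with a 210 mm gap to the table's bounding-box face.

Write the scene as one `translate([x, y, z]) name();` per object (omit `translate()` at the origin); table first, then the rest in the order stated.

table();
translate([425, -513, 0]) stool();
translate([1345, 214, 0]) stool();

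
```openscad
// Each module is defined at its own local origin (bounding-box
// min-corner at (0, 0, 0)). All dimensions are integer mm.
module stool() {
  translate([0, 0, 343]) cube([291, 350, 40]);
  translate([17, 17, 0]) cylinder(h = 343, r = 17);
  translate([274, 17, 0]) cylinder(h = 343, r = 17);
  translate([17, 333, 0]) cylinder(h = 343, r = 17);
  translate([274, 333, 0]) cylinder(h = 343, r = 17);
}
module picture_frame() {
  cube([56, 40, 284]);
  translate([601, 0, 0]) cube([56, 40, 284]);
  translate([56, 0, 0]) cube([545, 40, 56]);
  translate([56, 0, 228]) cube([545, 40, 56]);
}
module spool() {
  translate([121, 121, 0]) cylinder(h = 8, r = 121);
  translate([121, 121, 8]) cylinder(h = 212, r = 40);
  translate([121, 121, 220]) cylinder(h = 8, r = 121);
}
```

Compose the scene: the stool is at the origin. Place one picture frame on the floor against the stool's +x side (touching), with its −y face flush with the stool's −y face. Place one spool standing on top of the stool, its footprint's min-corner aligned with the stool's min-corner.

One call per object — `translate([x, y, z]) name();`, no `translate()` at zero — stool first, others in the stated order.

stool();
translate([291, 0, 0]) picture_frame();
translate([0, 0, 383]) spool();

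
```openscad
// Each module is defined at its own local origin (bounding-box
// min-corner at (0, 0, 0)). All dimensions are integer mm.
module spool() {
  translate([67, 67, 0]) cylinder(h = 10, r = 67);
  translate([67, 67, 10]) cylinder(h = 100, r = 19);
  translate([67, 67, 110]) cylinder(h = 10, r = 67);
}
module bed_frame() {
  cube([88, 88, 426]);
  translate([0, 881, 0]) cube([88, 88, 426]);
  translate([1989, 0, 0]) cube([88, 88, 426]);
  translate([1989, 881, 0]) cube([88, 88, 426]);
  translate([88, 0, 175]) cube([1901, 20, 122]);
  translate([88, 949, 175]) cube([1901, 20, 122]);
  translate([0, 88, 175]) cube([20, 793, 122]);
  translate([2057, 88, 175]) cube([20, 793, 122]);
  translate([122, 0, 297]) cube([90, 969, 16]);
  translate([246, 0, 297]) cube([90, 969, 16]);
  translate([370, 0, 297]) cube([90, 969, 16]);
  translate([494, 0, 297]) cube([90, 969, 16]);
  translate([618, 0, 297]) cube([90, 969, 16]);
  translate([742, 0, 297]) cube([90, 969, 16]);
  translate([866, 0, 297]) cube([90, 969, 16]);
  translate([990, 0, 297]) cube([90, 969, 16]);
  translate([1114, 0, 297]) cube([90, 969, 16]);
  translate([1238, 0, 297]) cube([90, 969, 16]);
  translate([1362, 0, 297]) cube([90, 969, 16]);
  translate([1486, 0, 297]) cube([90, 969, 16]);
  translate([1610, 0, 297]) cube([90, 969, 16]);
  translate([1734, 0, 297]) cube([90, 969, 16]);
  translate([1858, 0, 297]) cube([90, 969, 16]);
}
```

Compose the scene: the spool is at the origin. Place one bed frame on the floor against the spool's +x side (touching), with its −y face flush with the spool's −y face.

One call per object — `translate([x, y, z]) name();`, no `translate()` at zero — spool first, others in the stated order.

spool();
translate([134, 0, 0]) bed_frame();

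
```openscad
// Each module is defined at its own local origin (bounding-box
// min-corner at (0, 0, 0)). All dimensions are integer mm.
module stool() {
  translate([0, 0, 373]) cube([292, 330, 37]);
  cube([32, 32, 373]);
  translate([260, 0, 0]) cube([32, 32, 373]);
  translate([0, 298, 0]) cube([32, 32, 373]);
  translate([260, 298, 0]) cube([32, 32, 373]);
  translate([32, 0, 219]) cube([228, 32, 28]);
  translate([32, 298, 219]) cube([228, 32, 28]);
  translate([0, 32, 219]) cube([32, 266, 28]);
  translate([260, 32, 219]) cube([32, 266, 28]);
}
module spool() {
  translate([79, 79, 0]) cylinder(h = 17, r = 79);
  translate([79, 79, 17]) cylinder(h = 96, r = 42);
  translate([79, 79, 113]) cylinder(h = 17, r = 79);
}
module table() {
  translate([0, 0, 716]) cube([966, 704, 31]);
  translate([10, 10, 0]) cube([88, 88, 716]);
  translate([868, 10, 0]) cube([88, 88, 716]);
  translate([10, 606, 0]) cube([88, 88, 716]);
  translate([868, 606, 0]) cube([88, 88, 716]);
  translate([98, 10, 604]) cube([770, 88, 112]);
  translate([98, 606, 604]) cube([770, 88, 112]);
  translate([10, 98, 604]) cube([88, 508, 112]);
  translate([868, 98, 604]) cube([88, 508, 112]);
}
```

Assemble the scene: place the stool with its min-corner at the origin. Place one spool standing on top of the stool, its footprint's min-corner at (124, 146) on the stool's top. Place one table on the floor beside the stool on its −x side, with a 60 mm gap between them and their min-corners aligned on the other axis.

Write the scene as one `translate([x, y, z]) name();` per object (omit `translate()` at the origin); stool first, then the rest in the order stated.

stool();
translate([124, 146, 410]) spool();
translate([-1026, 0, 0]) table();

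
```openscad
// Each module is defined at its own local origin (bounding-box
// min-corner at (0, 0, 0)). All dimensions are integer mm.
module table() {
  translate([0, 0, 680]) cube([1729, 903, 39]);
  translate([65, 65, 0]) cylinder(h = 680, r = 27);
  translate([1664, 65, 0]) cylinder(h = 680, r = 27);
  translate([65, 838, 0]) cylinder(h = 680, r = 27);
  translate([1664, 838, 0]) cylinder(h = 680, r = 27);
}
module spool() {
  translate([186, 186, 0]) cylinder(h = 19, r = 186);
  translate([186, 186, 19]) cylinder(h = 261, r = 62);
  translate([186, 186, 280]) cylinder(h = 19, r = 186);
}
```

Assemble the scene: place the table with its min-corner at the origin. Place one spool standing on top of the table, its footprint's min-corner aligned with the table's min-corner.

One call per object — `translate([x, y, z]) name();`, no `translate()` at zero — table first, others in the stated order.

table();
translate([0, 0, 719]) spool();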